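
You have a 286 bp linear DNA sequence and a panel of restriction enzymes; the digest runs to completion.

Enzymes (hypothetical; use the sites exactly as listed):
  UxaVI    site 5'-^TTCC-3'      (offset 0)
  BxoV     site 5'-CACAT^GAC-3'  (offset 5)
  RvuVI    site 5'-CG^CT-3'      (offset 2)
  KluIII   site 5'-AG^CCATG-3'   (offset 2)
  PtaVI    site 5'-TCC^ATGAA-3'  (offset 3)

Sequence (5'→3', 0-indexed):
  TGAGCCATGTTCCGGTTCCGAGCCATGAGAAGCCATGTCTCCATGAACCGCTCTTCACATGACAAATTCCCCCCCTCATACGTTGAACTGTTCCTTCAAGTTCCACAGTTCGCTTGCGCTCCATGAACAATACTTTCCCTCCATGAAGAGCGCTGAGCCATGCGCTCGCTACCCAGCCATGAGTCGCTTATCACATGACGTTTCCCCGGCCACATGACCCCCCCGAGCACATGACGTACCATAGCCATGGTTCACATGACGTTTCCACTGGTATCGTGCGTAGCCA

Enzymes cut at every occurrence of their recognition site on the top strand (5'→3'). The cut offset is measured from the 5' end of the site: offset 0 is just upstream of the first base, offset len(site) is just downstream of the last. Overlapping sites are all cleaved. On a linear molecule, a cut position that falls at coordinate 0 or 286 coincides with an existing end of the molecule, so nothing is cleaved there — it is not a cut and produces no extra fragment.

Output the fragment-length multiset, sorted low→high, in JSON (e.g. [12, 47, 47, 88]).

Site scan:
  UxaVI (TTCC, off=0): starts [9, 15, 66, 90, 100, 134, 201, 262] → cuts [9, 15, 66, 90, 100, 134, 201, 262]
  BxoV (CACATGAC, off=5): starts [55, 191, 210, 227, 252] → cuts [60, 196, 215, 232, 257]
  RvuVI (CGCT, off=2): starts [48, 110, 116, 150, 162, 166, 184] → cuts [50, 112, 118, 152, 164, 168, 186]
  KluIII (AGCCATG, off=2): starts [2, 20, 30, 155, 174, 242] → cuts [4, 22, 32, 157, 176, 244]
  PtaVI (TCCATGAA, off=3): starts [39, 119, 139] → cuts [42, 122, 142]

All cut coordinates (distinct, sorted): [4, 9, 15, 22, 32, 42, 50, 60, 66, 90, 100, 112, 118, 122, 134, 142, 152, 157, 164, 168, 176, 186, 196, 201, 215, 232, 244, 257, 262]

Fragments:
  [0,4): 4 bp
  [4,9): 5 bp
  [9,15): 6 bp
  [15,22): 7 bp
  [22,32): 10 bp
  [32,42): 10 bp
  [42,50): 8 bp
  [50,60): 10 bp
  [60,66): 6 bp
  [66,90): 24 bp
  [90,100): 10 bp
  [100,112): 12 bp
  [112,118): 6 bp
  [118,122): 4 bp
  [122,134): 12 bp
  [134,142): 8 bp
  [142,152): 10 bp
  [152,157): 5 bp
  [157,164): 7 bp
  [164,168): 4 bp
  [168,176): 8 bp
  [176,186): 10 bp
  [186,196): 10 bp
  [196,201): 5 bp
  [201,215): 14 bp
  [215,232): 17 bp
  [232,244): 12 bp
  [244,257): 13 bp
  [257,262): 5 bp
  [262,286): 24 bp

[4,4,4,5,5,5,5,6,6,6,7,7,8,8,8,10,10,10,10,10,10,10,12,12,12,13,14,17,24,24]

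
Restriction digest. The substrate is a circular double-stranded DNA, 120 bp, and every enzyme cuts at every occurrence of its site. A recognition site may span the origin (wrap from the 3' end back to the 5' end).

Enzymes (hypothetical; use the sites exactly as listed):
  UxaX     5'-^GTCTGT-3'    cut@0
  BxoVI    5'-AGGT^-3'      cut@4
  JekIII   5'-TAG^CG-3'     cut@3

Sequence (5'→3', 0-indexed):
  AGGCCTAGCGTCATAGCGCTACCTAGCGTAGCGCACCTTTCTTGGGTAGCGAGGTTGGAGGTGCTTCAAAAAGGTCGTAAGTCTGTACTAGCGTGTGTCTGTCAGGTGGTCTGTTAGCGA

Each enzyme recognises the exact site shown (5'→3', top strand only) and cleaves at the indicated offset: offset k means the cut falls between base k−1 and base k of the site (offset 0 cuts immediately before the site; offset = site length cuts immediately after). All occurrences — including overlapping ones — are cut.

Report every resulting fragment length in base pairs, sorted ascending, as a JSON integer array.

Site scan:
  UxaX GTCTGT/0: at [80, 96, 108] ⇒ [80, 96, 108]
  BxoVI AGGT/4: at [51, 58, 71, 103] ⇒ [55, 62, 75, 107]
  JekIII TAGCG/3: at [5, 13, 23, 28, 46, 88, 114] ⇒ [8, 16, 26, 31, 49, 91, 117]

All cut coordinates (distinct, sorted): [8, 16, 26, 31, 49, 55, 62, 75, 80, 91, 96, 107, 108, 117]

Fragments:
  8→16: 8 bp
  16→26: 10 bp
  26→31: 5 bp
  31→49: 18 bp
  49→55: 6 bp
  55→62: 7 bp
  62→75: 13 bp
  75→80: 5 bp
  80→91: 11 bp
  91→96: 5 bp
  96→107: 11 bp
  107→108: 1 bp
  108→117: 9 bp
  117→8 (wrap): 120-117+8 = 11 bp

[1,5,5,5,6,7,8,9,10,11,11,11,13,18]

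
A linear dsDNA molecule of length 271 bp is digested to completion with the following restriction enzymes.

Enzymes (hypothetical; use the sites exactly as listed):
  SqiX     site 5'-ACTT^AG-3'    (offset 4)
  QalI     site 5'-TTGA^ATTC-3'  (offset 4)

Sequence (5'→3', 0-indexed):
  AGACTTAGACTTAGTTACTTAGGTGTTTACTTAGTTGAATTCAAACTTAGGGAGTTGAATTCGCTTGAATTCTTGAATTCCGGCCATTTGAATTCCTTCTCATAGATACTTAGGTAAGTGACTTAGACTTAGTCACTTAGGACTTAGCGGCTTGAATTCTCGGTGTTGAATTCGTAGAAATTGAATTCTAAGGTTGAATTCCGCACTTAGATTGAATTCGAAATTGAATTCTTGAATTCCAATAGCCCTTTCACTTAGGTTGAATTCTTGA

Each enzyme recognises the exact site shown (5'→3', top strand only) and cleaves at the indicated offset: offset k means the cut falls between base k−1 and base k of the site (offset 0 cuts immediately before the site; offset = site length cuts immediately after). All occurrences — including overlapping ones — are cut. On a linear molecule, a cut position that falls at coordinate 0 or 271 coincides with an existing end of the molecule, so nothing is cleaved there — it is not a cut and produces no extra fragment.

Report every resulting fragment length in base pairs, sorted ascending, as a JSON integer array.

[6,6,6,6,7,7,7,8,8,8,8,8,10,10,10,10,11,12,12,13,13,14,15,15,20,21]

Per-enzyme occurrences:
  SqiX ACTTAG/4: at [2, 8, 16, 28, 44, 107, 120, 126, 134, 141, 204, 252] ⇒ [6, 12, 20, 32, 48, 111, 124, 130, 138, 145, 208, 256]
  QalI TTGAATTC/4: at [34, 54, 64, 72, 87, 151, 165, 180, 193, 211, 223, 231, 259] ⇒ [38, 58, 68, 76, 91, 155, 169, 184, 197, 215, 227, 235, 263]

All cut coordinates (distinct, sorted): [6, 12, 20, 32, 38, 48, 58, 68, 76, 91, 111, 124, 130, 138, 145, 155, 169, 184, 197, 208, 215, 227, 235, 256, 263]

Fragments:
  [0,6): 6 bp
  [6,12): 6 bp
  [12,20): 8 bp
  [20,32): 12 bp
  [32,38): 6 bp
  [38,48): 10 bp
  [48,58): 10 bp
  [58,68): 10 bp
  [68,76): 8 bp
  [76,91): 15 bp
  [91,111): 20 bp
  [111,124): 13 bp
  [124,130): 6 bp
  [130,138): 8 bp
  [138,145): 7 bp
  [145,155): 10 bp
  [155,169): 14 bp
  [169,184): 15 bp
  [184,197): 13 bp
  [197,208): 11 bp
  [208,215): 7 bp
  [215,227): 12 bp
  [227,235): 8 bp
  [235,256): 21 bp
  [256,263): 7 bp
  [263,271): 8 bp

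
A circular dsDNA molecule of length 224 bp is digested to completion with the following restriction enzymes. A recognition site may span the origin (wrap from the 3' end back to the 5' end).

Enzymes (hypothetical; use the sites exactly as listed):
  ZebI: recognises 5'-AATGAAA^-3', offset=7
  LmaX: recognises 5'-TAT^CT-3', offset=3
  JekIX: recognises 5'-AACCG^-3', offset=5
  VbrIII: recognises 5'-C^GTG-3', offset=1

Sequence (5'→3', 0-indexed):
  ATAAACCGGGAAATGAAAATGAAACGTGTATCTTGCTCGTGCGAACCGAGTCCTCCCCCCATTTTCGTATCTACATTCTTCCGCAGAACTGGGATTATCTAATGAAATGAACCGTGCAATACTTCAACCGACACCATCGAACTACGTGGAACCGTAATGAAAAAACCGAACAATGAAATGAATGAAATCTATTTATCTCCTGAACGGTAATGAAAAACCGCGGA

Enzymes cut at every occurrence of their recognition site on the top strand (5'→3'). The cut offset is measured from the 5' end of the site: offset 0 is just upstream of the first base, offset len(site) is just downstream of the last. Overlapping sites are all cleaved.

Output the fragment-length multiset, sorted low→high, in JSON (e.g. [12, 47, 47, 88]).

[1,1,5,6,6,6,6,7,8,9,9,9,9,10,10,10,12,15,16,19,22,28]

Per-enzyme occurrences:
  ZebI (AATGAAA, off=7): starts [11, 17, 100, 155, 171, 180, 208] → cuts [18, 24, 107, 162, 178, 187, 215]
  LmaX (TATCT, off=3): starts [28, 67, 95, 193] → cuts [31, 70, 98, 196]
  JekIX (AACCG, off=5): starts [3, 43, 109, 125, 149, 163, 215] → cuts [8, 48, 114, 130, 154, 168, 220]
  VbrIII (CGTG, off=1): starts [24, 37, 112, 144] → cuts [25, 38, 113, 145]

Pooled cuts: [8, 18, 24, 25, 31, 38, 48, 70, 98, 107, 113, 114, 130, 145, 154, 162, 168, 178, 187, 196, 215, 220]

Fragments:
  8→18: 10 bp
  18→24: 6 bp
  24→25: 1 bp
  25→31: 6 bp
  31→38: 7 bp
  38→48: 10 bp
  48→70: 22 bp
  70→98: 28 bp
  98→107: 9 bp
  107→113: 6 bp
  113→114: 1 bp
  114→130: 16 bp
  130→145: 15 bp
  145→154: 9 bp
  154→162: 8 bp
  162→168: 6 bp
  168→178: 10 bp
  178→187: 9 bp
  187→196: 9 bp
  196→215: 19 bp
  215→220: 5 bp
  220→8 (wrap): 224-220+8 = 12 bp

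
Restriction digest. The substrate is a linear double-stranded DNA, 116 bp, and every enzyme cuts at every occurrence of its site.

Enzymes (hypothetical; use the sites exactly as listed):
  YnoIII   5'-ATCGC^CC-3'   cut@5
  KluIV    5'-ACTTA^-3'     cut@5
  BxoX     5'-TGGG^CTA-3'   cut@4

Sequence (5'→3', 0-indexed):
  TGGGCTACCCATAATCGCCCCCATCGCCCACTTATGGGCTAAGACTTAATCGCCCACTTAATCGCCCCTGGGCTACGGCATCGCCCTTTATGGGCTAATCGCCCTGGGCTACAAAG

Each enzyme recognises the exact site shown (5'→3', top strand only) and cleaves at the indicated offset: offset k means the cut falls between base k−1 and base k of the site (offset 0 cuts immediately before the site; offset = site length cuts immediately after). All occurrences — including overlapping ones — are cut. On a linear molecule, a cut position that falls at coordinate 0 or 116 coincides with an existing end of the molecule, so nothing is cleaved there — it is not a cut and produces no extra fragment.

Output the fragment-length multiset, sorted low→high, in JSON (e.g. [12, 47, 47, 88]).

Site scan:
  YnoIII ATCGCCC/5: at [13, 22, 48, 60, 79, 97] ⇒ [18, 27, 53, 65, 84, 102]
  KluIV ACTTA/5: at [29, 43, 55] ⇒ [34, 48, 60]
  BxoX TGGGCTA/4: at [0, 34, 68, 90, 104] ⇒ [4, 38, 72, 94, 108]

All cut coordinates (distinct, sorted): [4, 18, 27, 34, 38, 48, 53, 60, 65, 72, 84, 94, 102, 108]

Fragment lengths:
  [0,4): 4 bp
  [4,18): 14 bp
  [18,27): 9 bp
  [27,34): 7 bp
  [34,38): 4 bp
  [38,48): 10 bp
  [48,53): 5 bp
  [53,60): 7 bp
  [60,65): 5 bp
  [65,72): 7 bp
  [72,84): 12 bp
  [84,94): 10 bp
  [94,102): 8 bp
  [102,108): 6 bp
  [108,116): 8 bp

[4,4,5,5,6,7,7,7,8,8,9,10,10,12,14]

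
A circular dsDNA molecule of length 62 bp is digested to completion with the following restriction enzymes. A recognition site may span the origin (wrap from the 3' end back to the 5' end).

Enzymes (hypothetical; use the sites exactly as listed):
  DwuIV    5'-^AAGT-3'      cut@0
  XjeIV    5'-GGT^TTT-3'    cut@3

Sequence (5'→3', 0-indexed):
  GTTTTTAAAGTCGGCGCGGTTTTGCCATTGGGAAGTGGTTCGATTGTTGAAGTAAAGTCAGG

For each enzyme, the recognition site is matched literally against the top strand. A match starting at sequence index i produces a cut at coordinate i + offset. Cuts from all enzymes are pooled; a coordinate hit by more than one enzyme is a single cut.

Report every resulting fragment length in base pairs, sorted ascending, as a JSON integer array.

Per-enzyme occurrences:
  DwuIV AAGT/0: at [7, 32, 49, 54] ⇒ [7, 32, 49, 54]
  XjeIV GGTTTT/3: at [17, 61] ⇒ [2, 20]

All cut coordinates (distinct, sorted): [2, 7, 20, 32, 49, 54]

Fragment lengths:
  2→7: 5 bp
  7→20: 13 bp
  20→32: 12 bp
  32→49: 17 bp
  49→54: 5 bp
  54→2 (wrap): 62-54+2 = 10 bp

[5,5,10,12,13,17]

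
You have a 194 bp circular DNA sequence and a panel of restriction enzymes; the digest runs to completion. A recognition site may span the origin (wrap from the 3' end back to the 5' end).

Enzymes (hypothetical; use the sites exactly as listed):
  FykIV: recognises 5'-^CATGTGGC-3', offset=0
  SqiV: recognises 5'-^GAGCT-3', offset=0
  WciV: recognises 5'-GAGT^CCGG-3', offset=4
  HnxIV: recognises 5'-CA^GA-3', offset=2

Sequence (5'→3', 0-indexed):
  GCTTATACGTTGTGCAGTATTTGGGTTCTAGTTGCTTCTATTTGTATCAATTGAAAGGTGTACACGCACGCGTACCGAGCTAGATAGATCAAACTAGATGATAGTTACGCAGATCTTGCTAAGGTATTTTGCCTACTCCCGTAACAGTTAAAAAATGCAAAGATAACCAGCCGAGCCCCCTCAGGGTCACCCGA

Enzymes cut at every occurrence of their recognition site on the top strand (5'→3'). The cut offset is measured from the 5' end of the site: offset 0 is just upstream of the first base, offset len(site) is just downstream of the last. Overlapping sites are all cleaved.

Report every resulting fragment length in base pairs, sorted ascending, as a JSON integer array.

[35,78,81]

Per-enzyme occurrences:
  FykIV (CATGTGGC, off=0): no sites
  SqiV GAGCT/0: at [76, 192] ⇒ [76, 192]
  WciV (GAGTCCGG, off=4): no sites
  HnxIV CAGA/2: at [109] ⇒ [111]

Pooled cuts: [76, 111, 192]

Fragment lengths:
  76→111: 35 bp
  111→192: 81 bp
  192→76 (wrap): 194-192+76 = 78 bp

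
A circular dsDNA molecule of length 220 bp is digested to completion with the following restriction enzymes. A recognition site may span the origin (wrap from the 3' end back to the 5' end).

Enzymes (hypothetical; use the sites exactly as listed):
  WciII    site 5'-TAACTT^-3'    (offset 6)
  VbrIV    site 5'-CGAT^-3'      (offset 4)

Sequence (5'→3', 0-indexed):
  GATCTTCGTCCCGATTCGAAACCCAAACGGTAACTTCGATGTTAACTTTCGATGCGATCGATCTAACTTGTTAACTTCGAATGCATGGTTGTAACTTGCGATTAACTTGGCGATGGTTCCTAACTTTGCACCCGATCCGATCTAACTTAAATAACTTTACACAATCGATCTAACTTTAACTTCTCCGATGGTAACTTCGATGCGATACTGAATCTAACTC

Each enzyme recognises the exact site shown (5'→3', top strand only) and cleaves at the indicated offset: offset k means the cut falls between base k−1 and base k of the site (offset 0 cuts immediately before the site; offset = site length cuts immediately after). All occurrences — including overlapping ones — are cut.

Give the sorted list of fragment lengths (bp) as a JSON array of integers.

[4,4,4,5,5,5,5,5,6,6,6,7,7,7,7,8,8,8,9,10,12,12,12,17,20,21]

Scan for sites:
  WciII TAACTT/6: at [30, 42, 63, 71, 91, 102, 120, 142, 151, 170, 176, 191] ⇒ [36, 48, 69, 77, 97, 108, 126, 148, 157, 176, 182, 197]
  VbrIV CGAT/4: at [11, 36, 49, 54, 58, 98, 110, 132, 137, 165, 185, 197, 202, 219] ⇒ [3, 15, 40, 53, 58, 62, 102, 114, 136, 141, 169, 189, 201, 206]

Pooled cuts: [3, 15, 36, 40, 48, 53, 58, 62, 69, 77, 97, 102, 108, 114, 126, 136, 141, 148, 157, 169, 176, 182, 189, 197, 201, 206]

Fragments:
  3→15: 12 bp
  15→36: 21 bp
  36→40: 4 bp
  40→48: 8 bp
  48→53: 5 bp
  53→58: 5 bp
  58→62: 4 bp
  62→69: 7 bp
  69→77: 8 bp
  77→97: 20 bp
  97→102: 5 bp
  102→108: 6 bp
  108→114: 6 bp
  114→126: 12 bp
  126→136: 10 bp
  136→141: 5 bp
  141→148: 7 bp
  148→157: 9 bp
  157→169: 12 bp
  169→176: 7 bp
  176→182: 6 bp
  182→189: 7 bp
  189→197: 8 bp
  197→201: 4 bp
  201→206: 5 bp
  206→3 (wrap): 220-206+3 = 17 bp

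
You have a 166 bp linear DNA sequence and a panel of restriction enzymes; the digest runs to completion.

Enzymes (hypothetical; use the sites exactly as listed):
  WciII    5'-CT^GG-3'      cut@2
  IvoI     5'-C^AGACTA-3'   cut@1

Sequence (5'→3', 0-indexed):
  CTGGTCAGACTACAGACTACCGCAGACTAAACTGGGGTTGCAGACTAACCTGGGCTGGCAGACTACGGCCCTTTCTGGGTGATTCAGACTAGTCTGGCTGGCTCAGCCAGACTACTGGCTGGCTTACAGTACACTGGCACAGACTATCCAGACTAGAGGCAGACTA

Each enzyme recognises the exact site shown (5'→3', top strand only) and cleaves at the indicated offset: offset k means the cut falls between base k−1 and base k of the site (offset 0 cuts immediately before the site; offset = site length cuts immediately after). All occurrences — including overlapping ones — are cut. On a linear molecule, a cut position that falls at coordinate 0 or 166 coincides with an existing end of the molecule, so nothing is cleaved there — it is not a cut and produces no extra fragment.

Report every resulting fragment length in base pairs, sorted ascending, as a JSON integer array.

[2,3,4,4,4,5,5,6,7,8,8,9,9,9,10,10,10,10,11,15,17]

Scan for sites:
  WciII CTGG/2: at [0, 31, 49, 54, 74, 93, 97, 114, 118, 133] ⇒ [2, 33, 51, 56, 76, 95, 99, 116, 120, 135]
  IvoI CAGACTA/1: at [5, 12, 22, 40, 58, 84, 107, 139, 148, 159] ⇒ [6, 13, 23, 41, 59, 85, 108, 140, 149, 160]

All cut coordinates (distinct, sorted): [2, 6, 13, 23, 33, 41, 51, 56, 59, 76, 85, 95, 99, 108, 116, 120, 135, 140, 149, 160]

Fragments:
  [0,2): 2 bp
  [2,6): 4 bp
  [6,13): 7 bp
  [13,23): 10 bp
  [23,33): 10 bp
  [33,41): 8 bp
  [41,51): 10 bp
  [51,56): 5 bp
  [56,59): 3 bp
  [59,76): 17 bp
  [76,85): 9 bp
  [85,95): 10 bp
  [95,99): 4 bp
  [99,108): 9 bp
  [108,116): 8 bp
  [116,120): 4 bp
  [120,135): 15 bp
  [135,140): 5 bp
  [140,149): 9 bp
  [149,160): 11 bp
  [160,166): 6 bp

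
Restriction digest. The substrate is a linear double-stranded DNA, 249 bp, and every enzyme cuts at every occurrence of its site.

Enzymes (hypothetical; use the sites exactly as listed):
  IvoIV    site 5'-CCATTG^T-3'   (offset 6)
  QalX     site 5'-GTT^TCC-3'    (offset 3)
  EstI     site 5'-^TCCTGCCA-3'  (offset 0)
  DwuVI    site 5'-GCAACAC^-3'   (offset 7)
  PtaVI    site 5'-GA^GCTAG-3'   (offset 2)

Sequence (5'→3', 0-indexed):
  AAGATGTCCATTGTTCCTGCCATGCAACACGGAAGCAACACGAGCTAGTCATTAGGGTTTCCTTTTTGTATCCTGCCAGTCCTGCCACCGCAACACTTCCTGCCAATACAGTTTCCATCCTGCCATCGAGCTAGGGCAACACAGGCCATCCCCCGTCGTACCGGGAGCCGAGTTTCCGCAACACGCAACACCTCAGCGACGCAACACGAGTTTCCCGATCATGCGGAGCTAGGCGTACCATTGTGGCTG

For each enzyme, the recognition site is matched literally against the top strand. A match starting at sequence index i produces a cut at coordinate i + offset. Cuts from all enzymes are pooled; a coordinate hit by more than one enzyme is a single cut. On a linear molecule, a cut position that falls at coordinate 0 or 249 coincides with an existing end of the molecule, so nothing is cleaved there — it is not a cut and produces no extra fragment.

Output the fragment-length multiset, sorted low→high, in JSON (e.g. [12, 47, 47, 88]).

Scan for sites:
  IvoIV (CCATTGT, off=6): starts [7, 237] → cuts [13, 243]
  QalX (GTTTCC, off=3): starts [56, 110, 171, 209] → cuts [59, 113, 174, 212]
  EstI (TCCTGCCA, off=0): starts [14, 70, 79, 97, 117] → cuts [14, 70, 79, 97, 117]
  DwuVI (GCAACAC, off=7): starts [23, 34, 89, 135, 177, 184, 200] → cuts [30, 41, 96, 142, 184, 191, 207]
  PtaVI (GAGCTAG, off=2): starts [41, 127, 225] → cuts [43, 129, 227]

All cut coordinates (distinct, sorted): [13, 14, 30, 41, 43, 59, 70, 79, 96, 97, 113, 117, 129, 142, 174, 184, 191, 207, 212, 227, 243]

Fragment lengths:
  [0,13): 13 bp
  [13,14): 1 bp
  [14,30): 16 bp
  [30,41): 11 bp
  [41,43): 2 bp
  [43,59): 16 bp
  [59,70): 11 bp
  [70,79): 9 bp
  [79,96): 17 bp
  [96,97): 1 bp
  [97,113): 16 bp
  [113,117): 4 bp
  [117,129): 12 bp
  [129,142): 13 bp
  [142,174): 32 bp
  [174,184): 10 bp
  [184,191): 7 bp
  [191,207): 16 bp
  [207,212): 5 bp
  [212,227): 15 bp
  [227,243): 16 bp
  [243,249): 6 bp

[1,1,2,4,5,6,7,9,10,11,11,12,13,13,15,16,16,16,16,16,17,32]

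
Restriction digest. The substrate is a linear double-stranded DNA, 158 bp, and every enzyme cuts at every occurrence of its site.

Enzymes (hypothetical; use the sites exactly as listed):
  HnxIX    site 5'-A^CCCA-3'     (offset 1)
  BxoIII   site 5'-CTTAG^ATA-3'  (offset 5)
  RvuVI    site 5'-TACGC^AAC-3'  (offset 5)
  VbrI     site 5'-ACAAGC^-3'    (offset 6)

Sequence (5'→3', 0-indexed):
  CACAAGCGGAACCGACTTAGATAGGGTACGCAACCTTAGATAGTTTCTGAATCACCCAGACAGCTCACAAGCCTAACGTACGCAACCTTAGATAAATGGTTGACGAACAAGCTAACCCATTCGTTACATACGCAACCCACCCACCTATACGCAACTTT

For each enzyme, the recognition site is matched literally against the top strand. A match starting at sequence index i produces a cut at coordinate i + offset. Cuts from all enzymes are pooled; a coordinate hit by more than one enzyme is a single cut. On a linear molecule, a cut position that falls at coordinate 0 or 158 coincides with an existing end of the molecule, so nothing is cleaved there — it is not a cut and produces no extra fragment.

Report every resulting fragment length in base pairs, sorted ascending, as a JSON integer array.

Site scan:
  HnxIX ACCCA/1: at [53, 114, 134, 138] ⇒ [54, 115, 135, 139]
  BxoIII CTTAGATA/5: at [15, 34, 86] ⇒ [20, 39, 91]
  RvuVI TACGCAAC/5: at [26, 78, 128, 147] ⇒ [31, 83, 133, 152]
  VbrI ACAAGC/6: at [1, 66, 106] ⇒ [7, 72, 112]

All cut coordinates (distinct, sorted): [7, 20, 31, 39, 54, 72, 83, 91, 112, 115, 133, 135, 139, 152]

Fragments:
  [0,7): 7 bp
  [7,20): 13 bp
  [20,31): 11 bp
  [31,39): 8 bp
  [39,54): 15 bp
  [54,72): 18 bp
  [72,83): 11 bp
  [83,91): 8 bp
  [91,112): 21 bp
  [112,115): 3 bp
  [115,133): 18 bp
  [133,135): 2 bp
  [135,139): 4 bp
  [139,152): 13 bp
  [152,158): 6 bp

[2,3,4,6,7,8,8,11,11,13,13,15,18,18,21]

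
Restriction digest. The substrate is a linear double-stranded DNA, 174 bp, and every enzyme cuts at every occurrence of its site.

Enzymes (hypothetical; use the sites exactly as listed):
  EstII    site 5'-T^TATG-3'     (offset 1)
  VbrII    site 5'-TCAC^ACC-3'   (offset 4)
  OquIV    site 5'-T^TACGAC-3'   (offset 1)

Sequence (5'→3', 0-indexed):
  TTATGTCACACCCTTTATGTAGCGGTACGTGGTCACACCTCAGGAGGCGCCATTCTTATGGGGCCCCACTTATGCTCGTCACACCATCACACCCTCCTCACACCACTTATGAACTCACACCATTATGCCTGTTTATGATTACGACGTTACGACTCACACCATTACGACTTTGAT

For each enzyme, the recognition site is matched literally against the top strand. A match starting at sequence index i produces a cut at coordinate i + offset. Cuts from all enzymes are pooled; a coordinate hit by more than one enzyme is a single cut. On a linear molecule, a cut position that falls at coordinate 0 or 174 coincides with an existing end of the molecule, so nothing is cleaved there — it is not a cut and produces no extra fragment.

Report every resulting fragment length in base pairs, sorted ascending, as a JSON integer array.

[1,5,5,6,6,6,8,8,8,10,10,11,11,12,12,14,20,21]

Site scan:
  EstII TTATG/1: at [0, 14, 55, 69, 106, 122, 132] ⇒ [1, 15, 56, 70, 107, 123, 133]
  VbrII TCACACC/4: at [5, 32, 78, 86, 97, 114, 153] ⇒ [9, 36, 82, 90, 101, 118, 157]
  OquIV TTACGAC/1: at [138, 146, 161] ⇒ [139, 147, 162]

All cut coordinates (distinct, sorted): [1, 9, 15, 36, 56, 70, 82, 90, 101, 107, 118, 123, 133, 139, 147, 157, 162]

Fragment lengths:
  [0,1): 1 bp
  [1,9): 8 bp
  [9,15): 6 bp
  [15,36): 21 bp
  [36,56): 20 bp
  [56,70): 14 bp
  [70,82): 12 bp
  [82,90): 8 bp
  [90,101): 11 bp
  [101,107): 6 bp
  [107,118): 11 bp
  [118,123): 5 bp
  [123,133): 10 bp
  [133,139): 6 bp
  [139,147): 8 bp
  [147,157): 10 bp
  [157,162): 5 bp
  [162,174): 12 bp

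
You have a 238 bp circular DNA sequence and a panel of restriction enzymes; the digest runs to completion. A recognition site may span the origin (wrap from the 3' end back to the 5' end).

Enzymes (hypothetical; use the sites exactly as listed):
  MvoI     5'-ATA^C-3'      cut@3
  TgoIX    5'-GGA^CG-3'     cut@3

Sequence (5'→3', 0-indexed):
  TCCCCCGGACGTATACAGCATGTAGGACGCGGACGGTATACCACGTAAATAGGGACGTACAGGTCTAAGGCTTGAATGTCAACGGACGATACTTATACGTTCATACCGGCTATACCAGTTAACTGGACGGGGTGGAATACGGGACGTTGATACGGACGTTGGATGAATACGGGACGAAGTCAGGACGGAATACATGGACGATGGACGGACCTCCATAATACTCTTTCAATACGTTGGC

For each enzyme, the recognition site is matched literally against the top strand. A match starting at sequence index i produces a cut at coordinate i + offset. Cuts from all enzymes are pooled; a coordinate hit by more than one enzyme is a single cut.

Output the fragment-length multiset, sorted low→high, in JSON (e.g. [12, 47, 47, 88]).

[4,5,5,5,6,6,6,6,7,7,7,8,8,9,11,11,12,12,13,13,15,15,16,31]

Site scan:
  MvoI ATAC/3: at [12, 37, 88, 94, 102, 111, 136, 149, 166, 189, 217, 228] ⇒ [15, 40, 91, 97, 105, 114, 139, 152, 169, 192, 220, 231]
  TgoIX GGACG/3: at [6, 24, 30, 52, 83, 124, 141, 153, 171, 182, 195, 202] ⇒ [9, 27, 33, 55, 86, 127, 144, 156, 174, 185, 198, 205]

All cut coordinates (distinct, sorted): [9, 15, 27, 33, 40, 55, 86, 91, 97, 105, 114, 127, 139, 144, 152, 156, 169, 174, 185, 192, 198, 205, 220, 231]

Fragment lengths:
  9→15: 6 bp
  15→27: 12 bp
  27→33: 6 bp
  33→40: 7 bp
  40→55: 15 bp
  55→86: 31 bp
  86→91: 5 bp
  91→97: 6 bp
  97→105: 8 bp
  105→114: 9 bp
  114→127: 13 bp
  127→139: 12 bp
  139→144: 5 bp
  144→152: 8 bp
  152→156: 4 bp
  156→169: 13 bp
  169→174: 5 bp
  174→185: 11 bp
  185→192: 7 bp
  192→198: 6 bp
  198→205: 7 bp
  205→220: 15 bp
  220→231: 11 bp
  231→9 (wrap): 238-231+9 = 16 bp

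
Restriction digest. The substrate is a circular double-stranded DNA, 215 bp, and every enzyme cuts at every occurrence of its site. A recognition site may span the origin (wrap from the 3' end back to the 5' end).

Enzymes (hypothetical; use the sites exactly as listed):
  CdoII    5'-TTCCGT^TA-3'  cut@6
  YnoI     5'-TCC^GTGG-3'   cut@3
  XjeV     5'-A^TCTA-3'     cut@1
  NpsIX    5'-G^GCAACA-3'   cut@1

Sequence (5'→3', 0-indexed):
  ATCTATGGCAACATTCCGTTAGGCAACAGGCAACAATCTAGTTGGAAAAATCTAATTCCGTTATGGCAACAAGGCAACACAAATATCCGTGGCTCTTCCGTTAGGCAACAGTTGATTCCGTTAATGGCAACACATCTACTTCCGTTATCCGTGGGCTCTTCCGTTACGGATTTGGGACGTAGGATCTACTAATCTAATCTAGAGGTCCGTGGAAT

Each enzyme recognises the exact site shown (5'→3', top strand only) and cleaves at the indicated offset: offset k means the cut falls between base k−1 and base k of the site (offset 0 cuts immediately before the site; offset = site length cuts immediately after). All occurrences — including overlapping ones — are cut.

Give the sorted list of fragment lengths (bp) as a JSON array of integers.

[3,3,4,5,5,5,6,7,7,8,8,8,8,11,11,11,12,13,14,14,15,17,20]

Site scan:
  CdoII (TTCCGTTA, off=6): starts [13, 55, 95, 115, 139, 158] → cuts [19, 61, 101, 121, 145, 164]
  YnoI (TCCGTGG, off=3): starts [85, 147, 205] → cuts [88, 150, 208]
  XjeV (ATCTA, off=1): starts [0, 35, 49, 133, 183, 191, 196] → cuts [1, 36, 50, 134, 184, 192, 197]
  NpsIX (GGCAACA, off=1): starts [6, 21, 28, 64, 72, 103, 125] → cuts [7, 22, 29, 65, 73, 104, 126]

All cut coordinates (distinct, sorted): [1, 7, 19, 22, 29, 36, 50, 61, 65, 73, 88, 101, 104, 121, 126, 134, 145, 150, 164, 184, 192, 197, 208]

Fragments:
  1→7: 6 bp
  7→19: 12 bp
  19→22: 3 bp
  22→29: 7 bp
  29→36: 7 bp
  36→50: 14 bp
  50→61: 11 bp
  61→65: 4 bp
  65→73: 8 bp
  73→88: 15 bp
  88→101: 13 bp
  101→104: 3 bp
  104→121: 17 bp
  121→126: 5 bp
  126→134: 8 bp
  134→145: 11 bp
  145→150: 5 bp
  150→164: 14 bp
  164→184: 20 bp
  184→192: 8 bp
  192→197: 5 bp
  197→208: 11 bp
  208→1 (wrap): 215-208+1 = 8 bp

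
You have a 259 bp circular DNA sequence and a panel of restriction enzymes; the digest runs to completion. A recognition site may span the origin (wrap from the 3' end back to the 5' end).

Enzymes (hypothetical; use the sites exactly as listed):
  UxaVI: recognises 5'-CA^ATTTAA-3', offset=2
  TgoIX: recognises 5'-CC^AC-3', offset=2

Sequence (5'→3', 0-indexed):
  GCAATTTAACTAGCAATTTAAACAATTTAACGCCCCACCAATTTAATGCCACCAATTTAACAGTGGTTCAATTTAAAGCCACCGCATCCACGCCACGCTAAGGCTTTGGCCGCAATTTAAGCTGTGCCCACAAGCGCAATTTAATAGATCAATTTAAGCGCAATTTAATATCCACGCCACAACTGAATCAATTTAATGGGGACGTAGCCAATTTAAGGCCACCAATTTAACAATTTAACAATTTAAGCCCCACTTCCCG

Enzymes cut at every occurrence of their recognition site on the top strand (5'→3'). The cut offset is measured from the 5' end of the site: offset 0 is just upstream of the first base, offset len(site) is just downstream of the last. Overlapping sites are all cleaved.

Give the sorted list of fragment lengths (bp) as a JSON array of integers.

Site scan:
  UxaVI (CAATTTAA, off=2): starts [1, 13, 22, 38, 52, 68, 112, 136, 149, 160, 188, 208, 222, 230, 238] → cuts [3, 15, 24, 40, 54, 70, 114, 138, 151, 162, 190, 210, 224, 232, 240]
  TgoIX (CCAC, off=2): starts [34, 48, 78, 87, 92, 127, 171, 176, 218, 249] → cuts [36, 50, 80, 89, 94, 129, 173, 178, 220, 251]

Pooled cuts: [3, 15, 24, 36, 40, 50, 54, 70, 80, 89, 94, 114, 129, 138, 151, 162, 173, 178, 190, 210, 220, 224, 232, 240, 251]

Fragment lengths:
  3→15: 12 bp
  15→24: 9 bp
  24→36: 12 bp
  36→40: 4 bp
  40→50: 10 bp
  50→54: 4 bp
  54→70: 16 bp
  70→80: 10 bp
  80→89: 9 bp
  89→94: 5 bp
  94→114: 20 bp
  114→129: 15 bp
  129→138: 9 bp
  138→151: 13 bp
  151→162: 11 bp
  162→173: 11 bp
  173→178: 5 bp
  178→190: 12 bp
  190→210: 20 bp
  210→220: 10 bp
  220→224: 4 bp
  224→232: 8 bp
  232→240: 8 bp
  240→251: 11 bp
  251→3 (wrap): 259-251+3 = 11 bp

[4,4,4,5,5,8,8,9,9,9,10,10,10,11,11,11,11,12,12,12,13,15,16,20,20]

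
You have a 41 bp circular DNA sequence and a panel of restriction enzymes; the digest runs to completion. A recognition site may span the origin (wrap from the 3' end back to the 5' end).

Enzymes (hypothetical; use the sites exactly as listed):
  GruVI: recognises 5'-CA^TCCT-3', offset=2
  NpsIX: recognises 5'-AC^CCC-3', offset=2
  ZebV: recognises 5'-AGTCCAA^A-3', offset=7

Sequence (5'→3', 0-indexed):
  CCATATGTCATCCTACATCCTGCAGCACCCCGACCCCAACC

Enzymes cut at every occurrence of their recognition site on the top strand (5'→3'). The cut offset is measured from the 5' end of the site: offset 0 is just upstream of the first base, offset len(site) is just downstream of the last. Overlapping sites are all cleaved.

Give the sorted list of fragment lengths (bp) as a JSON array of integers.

Scan for sites:
  GruVI (CATCCT, off=2): starts [8, 15] → cuts [10, 17]
  NpsIX (ACCCC, off=2): starts [26, 32, 38] → cuts [28, 34, 40]
  ZebV (AGTCCAAA, off=7): no sites

Pooled cuts: [10, 17, 28, 34, 40]

Fragments:
  10→17: 7 bp
  17→28: 11 bp
  28→34: 6 bp
  34→40: 6 bp
  40→10 (wrap): 41-40+10 = 11 bp

[6,6,7,11,11]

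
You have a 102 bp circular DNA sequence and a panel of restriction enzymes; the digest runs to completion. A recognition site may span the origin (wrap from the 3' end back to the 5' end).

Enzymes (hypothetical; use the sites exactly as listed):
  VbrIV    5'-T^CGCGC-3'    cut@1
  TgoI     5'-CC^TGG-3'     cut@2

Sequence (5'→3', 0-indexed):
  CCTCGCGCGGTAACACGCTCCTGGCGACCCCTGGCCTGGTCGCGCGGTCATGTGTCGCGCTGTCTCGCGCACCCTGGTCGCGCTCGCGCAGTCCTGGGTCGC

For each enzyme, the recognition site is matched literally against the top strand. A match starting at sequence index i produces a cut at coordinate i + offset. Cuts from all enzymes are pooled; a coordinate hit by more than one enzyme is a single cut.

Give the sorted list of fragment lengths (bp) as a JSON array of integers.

[4,4,5,6,9,10,10,10,11,15,18]

Per-enzyme occurrences:
  VbrIV (TCGCGC, off=1): starts [2, 39, 54, 64, 77, 83] → cuts [3, 40, 55, 65, 78, 84]
  TgoI (CCTGG, off=2): starts [19, 29, 34, 72, 92] → cuts [21, 31, 36, 74, 94]

Pooled cuts: [3, 21, 31, 36, 40, 55, 65, 74, 78, 84, 94]

Fragments:
  3→21: 18 bp
  21→31: 10 bp
  31→36: 5 bp
  36→40: 4 bp
  40→55: 15 bp
  55→65: 10 bp
  65→74: 9 bp
  74→78: 4 bp
  78→84: 6 bp
  84→94: 10 bp
  94→3 (wrap): 102-94+3 = 11 bp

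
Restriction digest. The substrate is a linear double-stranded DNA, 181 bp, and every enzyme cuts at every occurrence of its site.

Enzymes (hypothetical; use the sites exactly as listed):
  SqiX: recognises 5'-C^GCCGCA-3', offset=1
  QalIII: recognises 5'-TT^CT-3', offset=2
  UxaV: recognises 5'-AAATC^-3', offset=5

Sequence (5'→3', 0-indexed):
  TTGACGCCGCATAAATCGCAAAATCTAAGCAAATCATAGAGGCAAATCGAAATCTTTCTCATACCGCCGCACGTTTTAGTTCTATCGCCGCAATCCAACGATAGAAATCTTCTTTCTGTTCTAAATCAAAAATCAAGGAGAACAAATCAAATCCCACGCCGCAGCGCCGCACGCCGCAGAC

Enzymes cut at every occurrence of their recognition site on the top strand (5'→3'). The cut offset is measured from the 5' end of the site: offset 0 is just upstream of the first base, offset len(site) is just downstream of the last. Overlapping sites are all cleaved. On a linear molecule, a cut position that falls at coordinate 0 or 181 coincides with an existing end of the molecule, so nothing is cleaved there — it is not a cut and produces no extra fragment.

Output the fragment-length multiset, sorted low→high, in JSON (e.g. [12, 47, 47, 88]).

Per-enzyme occurrences:
  SqiX (CGCCGCA, off=1): starts [4, 64, 85, 156, 164, 171] → cuts [5, 65, 86, 157, 165, 172]
  QalIII (TTCT, off=2): starts [55, 79, 109, 113, 118] → cuts [57, 81, 111, 115, 120]
  UxaV (AAATC, off=5): starts [12, 20, 30, 43, 49, 104, 122, 129, 143, 148] → cuts [17, 25, 35, 48, 54, 109, 127, 134, 148, 153]

All cut coordinates (distinct, sorted): [5, 17, 25, 35, 48, 54, 57, 65, 81, 86, 109, 111, 115, 120, 127, 134, 148, 153, 157, 165, 172]

Fragment lengths:
  [0,5): 5 bp
  [5,17): 12 bp
  [17,25): 8 bp
  [25,35): 10 bp
  [35,48): 13 bp
  [48,54): 6 bp
  [54,57): 3 bp
  [57,65): 8 bp
  [65,81): 16 bp
  [81,86): 5 bp
  [86,109): 23 bp
  [109,111): 2 bp
  [111,115): 4 bp
  [115,120): 5 bp
  [120,127): 7 bp
  [127,134): 7 bp
  [134,148): 14 bp
  [148,153): 5 bp
  [153,157): 4 bp
  [157,165): 8 bp
  [165,172): 7 bp
  [172,181): 9 bp

[2,3,4,4,5,5,5,5,6,7,7,7,8,8,8,9,10,12,13,14,16,23]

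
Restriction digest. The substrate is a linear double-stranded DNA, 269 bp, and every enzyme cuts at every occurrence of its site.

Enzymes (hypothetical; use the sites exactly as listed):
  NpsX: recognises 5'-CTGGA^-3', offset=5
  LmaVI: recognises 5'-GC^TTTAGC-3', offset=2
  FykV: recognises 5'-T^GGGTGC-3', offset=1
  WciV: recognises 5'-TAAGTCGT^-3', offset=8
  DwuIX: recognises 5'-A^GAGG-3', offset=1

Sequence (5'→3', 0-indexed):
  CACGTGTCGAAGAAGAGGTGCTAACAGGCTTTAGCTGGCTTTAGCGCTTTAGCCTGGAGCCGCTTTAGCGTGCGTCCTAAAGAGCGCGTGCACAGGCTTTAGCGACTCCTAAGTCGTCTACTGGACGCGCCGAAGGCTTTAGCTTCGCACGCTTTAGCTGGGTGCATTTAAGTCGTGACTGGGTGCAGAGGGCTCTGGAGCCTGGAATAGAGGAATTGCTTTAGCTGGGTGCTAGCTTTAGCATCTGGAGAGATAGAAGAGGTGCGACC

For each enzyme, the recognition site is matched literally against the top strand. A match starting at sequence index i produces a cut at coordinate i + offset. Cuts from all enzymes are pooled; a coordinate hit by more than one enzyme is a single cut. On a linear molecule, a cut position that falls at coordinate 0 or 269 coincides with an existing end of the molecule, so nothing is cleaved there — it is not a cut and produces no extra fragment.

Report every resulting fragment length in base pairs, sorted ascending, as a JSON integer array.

[3,4,5,7,7,7,7,8,8,9,10,10,10,11,11,12,12,13,14,15,15,17,20,34]

Per-enzyme occurrences:
  NpsX (CTGGA, off=5): starts [53, 120, 194, 201, 244] → cuts [58, 125, 199, 206, 249]
  LmaVI (GCTTTAGC, off=2): starts [27, 37, 45, 61, 95, 135, 150, 217, 234] → cuts [29, 39, 47, 63, 97, 137, 152, 219, 236]
  FykV (TGGGTGC, off=1): starts [158, 179, 225] → cuts [159, 180, 226]
  WciV (TAAGTCGT, off=8): starts [109, 168] → cuts [117, 176]
  DwuIX (AGAGG, off=1): starts [13, 186, 208, 257] → cuts [14, 187, 209, 258]

All cut coordinates (distinct, sorted): [14, 29, 39, 47, 58, 63, 97, 117, 125, 137, 152, 159, 176, 180, 187, 199, 206, 209, 219, 226, 236, 249, 258]

Fragment lengths:
  [0,14): 14 bp
  [14,29): 15 bp
  [29,39): 10 bp
  [39,47): 8 bp
  [47,58): 11 bp
  [58,63): 5 bp
  [63,97): 34 bp
  [97,117): 20 bp
  [117,125): 8 bp
  [125,137): 12 bp
  [137,152): 15 bp
  [152,159): 7 bp
  [159,176): 17 bp
  [176,180): 4 bp
  [180,187): 7 bp
  [187,199): 12 bp
  [199,206): 7 bp
  [206,209): 3 bp
  [209,219): 10 bp
  [219,226): 7 bp
  [226,236): 10 bp
  [236,249): 13 bp
  [249,258): 9 bp
  [258,269): 11 bp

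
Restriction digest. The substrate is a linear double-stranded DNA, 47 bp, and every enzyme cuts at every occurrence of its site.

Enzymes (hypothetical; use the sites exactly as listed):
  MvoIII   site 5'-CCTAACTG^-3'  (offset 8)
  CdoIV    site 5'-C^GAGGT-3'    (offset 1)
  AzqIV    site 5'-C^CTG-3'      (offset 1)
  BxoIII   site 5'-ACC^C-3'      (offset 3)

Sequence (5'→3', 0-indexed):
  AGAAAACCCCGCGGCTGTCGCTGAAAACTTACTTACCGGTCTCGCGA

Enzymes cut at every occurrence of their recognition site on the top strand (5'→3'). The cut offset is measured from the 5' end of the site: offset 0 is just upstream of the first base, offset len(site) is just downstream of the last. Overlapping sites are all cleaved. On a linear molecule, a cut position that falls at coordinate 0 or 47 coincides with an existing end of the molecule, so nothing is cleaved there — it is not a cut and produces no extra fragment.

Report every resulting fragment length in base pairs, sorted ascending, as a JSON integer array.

[8,39]

Site scan:
  MvoIII (CCTAACTG, off=8): no sites
  CdoIV (CGAGGT, off=1): no sites
  AzqIV (CCTG, off=1): no sites
  BxoIII (ACCC, off=3): starts [5] → cuts [8]

Pooled cuts: [8]

Fragments:
  [0,8): 8 bp
  [8,47): 39 bp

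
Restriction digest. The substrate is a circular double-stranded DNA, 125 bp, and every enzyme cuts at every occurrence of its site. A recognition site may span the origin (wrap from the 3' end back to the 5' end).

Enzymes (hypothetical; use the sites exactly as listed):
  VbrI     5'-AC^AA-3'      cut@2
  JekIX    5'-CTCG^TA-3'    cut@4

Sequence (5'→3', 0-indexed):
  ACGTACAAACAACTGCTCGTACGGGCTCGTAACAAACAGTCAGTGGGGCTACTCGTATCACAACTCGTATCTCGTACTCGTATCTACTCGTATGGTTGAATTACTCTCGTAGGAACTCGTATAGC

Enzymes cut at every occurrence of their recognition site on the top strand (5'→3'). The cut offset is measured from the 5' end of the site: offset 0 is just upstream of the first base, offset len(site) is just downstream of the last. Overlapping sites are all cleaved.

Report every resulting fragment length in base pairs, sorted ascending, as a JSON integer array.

[4,4,6,6,6,7,9,10,10,10,12,19,22]

Site scan:
  VbrI (ACAA, off=2): starts [4, 8, 31, 59] → cuts [6, 10, 33, 61]
  JekIX (CTCGTA, off=4): starts [15, 25, 51, 63, 70, 76, 86, 105, 115] → cuts [19, 29, 55, 67, 74, 80, 90, 109, 119]

All cut coordinates (distinct, sorted): [6, 10, 19, 29, 33, 55, 61, 67, 74, 80, 90, 109, 119]

Fragment lengths:
  6→10: 4 bp
  10→19: 9 bp
  19→29: 10 bp
  29→33: 4 bp
  33→55: 22 bp
  55→61: 6 bp
  61→67: 6 bp
  67→74: 7 bp
  74→80: 6 bp
  80→90: 10 bp
  90→109: 19 bp
  109→119: 10 bp
  119→6 (wrap): 125-119+6 = 12 bp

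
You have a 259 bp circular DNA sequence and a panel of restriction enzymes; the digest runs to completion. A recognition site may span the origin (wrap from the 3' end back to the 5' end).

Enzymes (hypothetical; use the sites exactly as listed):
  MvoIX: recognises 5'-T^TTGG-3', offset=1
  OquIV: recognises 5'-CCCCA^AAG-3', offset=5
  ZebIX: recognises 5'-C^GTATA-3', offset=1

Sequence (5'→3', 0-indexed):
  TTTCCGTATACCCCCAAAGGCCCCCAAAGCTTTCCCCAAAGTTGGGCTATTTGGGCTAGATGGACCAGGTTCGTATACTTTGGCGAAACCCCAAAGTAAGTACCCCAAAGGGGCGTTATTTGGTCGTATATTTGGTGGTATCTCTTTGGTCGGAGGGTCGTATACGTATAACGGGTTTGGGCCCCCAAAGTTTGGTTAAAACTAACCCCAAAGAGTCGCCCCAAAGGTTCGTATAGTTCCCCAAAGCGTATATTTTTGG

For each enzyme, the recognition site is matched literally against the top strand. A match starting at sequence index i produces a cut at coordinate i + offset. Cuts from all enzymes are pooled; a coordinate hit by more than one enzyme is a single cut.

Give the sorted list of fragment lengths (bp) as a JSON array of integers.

Scan for sites:
  MvoIX TTTGG/1: at [49, 78, 118, 130, 144, 175, 190, 254] ⇒ [50, 79, 119, 131, 145, 176, 191, 255]
  OquIV CCCCAAAG/5: at [11, 21, 33, 88, 102, 182, 205, 218, 238] ⇒ [16, 26, 38, 93, 107, 187, 210, 223, 243]
  ZebIX CGTATA/1: at [4, 71, 124, 158, 164, 229, 246] ⇒ [5, 72, 125, 159, 165, 230, 247]

Pooled cuts: [5, 16, 26, 38, 50, 72, 79, 93, 107, 119, 125, 131, 145, 159, 165, 176, 187, 191, 210, 223, 230, 243, 247, 255]

Fragments:
  5→16: 11 bp
  16→26: 10 bp
  26→38: 12 bp
  38→50: 12 bp
  50→72: 22 bp
  72→79: 7 bp
  79→93: 14 bp
  93→107: 14 bp
  107→119: 12 bp
  119→125: 6 bp
  125→131: 6 bp
  131→145: 14 bp
  145→159: 14 bp
  159→165: 6 bp
  165→176: 11 bp
  176→187: 11 bp
  187→191: 4 bp
  191→210: 19 bp
  210→223: 13 bp
  223→230: 7 bp
  230→243: 13 bp
  243→247: 4 bp
  247→255: 8 bp
  255→5 (wrap): 259-255+5 = 9 bp

[4,4,6,6,6,7,7,8,9,10,11,11,11,12,12,12,13,13,14,14,14,14,19,22]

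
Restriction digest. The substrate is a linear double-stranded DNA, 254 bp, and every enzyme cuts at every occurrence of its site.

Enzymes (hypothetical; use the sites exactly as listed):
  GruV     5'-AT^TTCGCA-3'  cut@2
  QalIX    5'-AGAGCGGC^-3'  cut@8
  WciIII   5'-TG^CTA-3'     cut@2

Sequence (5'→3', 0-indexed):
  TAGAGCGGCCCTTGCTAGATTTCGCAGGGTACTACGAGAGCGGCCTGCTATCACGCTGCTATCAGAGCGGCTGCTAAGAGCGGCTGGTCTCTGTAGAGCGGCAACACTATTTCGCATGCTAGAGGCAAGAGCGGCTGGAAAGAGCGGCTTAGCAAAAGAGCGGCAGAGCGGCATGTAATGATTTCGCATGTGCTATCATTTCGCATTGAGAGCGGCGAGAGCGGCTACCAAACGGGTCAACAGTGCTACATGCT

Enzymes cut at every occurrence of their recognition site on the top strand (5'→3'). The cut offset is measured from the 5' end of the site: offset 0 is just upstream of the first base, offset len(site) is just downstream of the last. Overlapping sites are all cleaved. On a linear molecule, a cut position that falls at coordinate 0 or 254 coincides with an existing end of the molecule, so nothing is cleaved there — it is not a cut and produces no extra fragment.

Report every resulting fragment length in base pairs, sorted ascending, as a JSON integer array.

[2,3,5,6,7,8,8,8,9,9,9,10,10,11,11,13,13,16,17,17,18,20,24]

Per-enzyme occurrences:
  GruV (ATTTCGCA, off=2): starts [18, 108, 180, 197] → cuts [20, 110, 182, 199]
  QalIX (AGAGCGGC, off=8): starts [1, 36, 63, 76, 94, 127, 140, 156, 164, 208, 217] → cuts [9, 44, 71, 84, 102, 135, 148, 164, 172, 216, 225]
  WciIII (TGCTA, off=2): starts [12, 45, 56, 71, 116, 190, 243] → cuts [14, 47, 58, 73, 118, 192, 245]

Pooled cuts: [9, 14, 20, 44, 47, 58, 71, 73, 84, 102, 110, 118, 135, 148, 164, 172, 182, 192, 199, 216, 225, 245]

Fragment lengths:
  [0,9): 9 bp
  [9,14): 5 bp
  [14,20): 6 bp
  [20,44): 24 bp
  [44,47): 3 bp
  [47,58): 11 bp
  [58,71): 13 bp
  [71,73): 2 bp
  [73,84): 11 bp
  [84,102): 18 bp
  [102,110): 8 bp
  [110,118): 8 bp
  [118,135): 17 bp
  [135,148): 13 bp
  [148,164): 16 bp
  [164,172): 8 bp
  [172,182): 10 bp
  [182,192): 10 bp
  [192,199): 7 bp
  [199,216): 17 bp
  [216,225): 9 bp
  [225,245): 20 bp
  [245,254): 9 bp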